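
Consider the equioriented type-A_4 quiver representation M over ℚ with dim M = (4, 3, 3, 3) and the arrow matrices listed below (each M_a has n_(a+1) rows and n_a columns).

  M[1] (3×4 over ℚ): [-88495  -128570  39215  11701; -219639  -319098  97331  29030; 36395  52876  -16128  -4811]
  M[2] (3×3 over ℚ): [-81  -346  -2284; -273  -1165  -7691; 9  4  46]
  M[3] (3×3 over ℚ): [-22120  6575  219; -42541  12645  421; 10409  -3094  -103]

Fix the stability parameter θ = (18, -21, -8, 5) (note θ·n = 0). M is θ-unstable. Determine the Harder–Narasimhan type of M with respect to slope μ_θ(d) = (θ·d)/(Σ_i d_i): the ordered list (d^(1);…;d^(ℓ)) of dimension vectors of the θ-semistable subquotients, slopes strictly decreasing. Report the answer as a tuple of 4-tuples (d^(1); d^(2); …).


Barcode: M ≅ I[1,1], I[1,2], I[1,4]^2, I[3,4]. HN layers by μ_θ (5 steps, strictly decreasing):
  μ^(1)=18; μ^(2)=5; μ^(3)=-3/2; μ^(4)=-11/3; μ^(5)=-8

((1, 0, 0, 0); (0, 0, 0, 3); (1, 1, 0, 0); (2, 2, 2, 0); (0, 0, 1, 0))


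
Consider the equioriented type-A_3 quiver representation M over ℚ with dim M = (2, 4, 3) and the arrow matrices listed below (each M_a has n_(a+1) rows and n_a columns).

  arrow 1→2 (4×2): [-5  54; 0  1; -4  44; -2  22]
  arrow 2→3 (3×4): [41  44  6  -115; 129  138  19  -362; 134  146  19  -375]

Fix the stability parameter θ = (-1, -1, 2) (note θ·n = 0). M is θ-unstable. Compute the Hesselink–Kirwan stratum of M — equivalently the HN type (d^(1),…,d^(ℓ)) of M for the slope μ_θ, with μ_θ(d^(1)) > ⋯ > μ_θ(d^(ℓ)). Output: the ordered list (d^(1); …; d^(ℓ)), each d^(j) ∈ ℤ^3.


Barcode: M ≅ I[1,2], I[1,3], I[2,2], I[2,3], I[3,3]. HN layers by μ_θ (2 steps, strictly decreasing):
  μ^(1)=2; μ^(2)=-1

((0, 0, 3); (2, 4, 0))


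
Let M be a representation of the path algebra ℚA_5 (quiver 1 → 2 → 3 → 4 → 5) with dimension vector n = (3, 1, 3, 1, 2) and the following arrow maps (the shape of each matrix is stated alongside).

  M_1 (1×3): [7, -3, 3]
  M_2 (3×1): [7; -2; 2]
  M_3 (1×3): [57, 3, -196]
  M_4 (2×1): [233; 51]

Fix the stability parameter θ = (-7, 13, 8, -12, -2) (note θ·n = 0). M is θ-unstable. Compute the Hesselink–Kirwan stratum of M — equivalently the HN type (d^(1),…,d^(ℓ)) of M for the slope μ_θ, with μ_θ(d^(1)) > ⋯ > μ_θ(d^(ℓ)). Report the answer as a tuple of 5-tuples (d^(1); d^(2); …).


Interval decomposition of M: I[1,1]^2, I[1,5], I[3,3]^2, I[5,5].
HN type (ℓ=4): μ^(1)=8; μ^(2)=7/4; μ^(3)=-2; μ^(4)=-7

((0, 0, 2, 0, 0); (0, 1, 1, 1, 1); (0, 0, 0, 0, 1); (3, 0, 0, 0, 0))


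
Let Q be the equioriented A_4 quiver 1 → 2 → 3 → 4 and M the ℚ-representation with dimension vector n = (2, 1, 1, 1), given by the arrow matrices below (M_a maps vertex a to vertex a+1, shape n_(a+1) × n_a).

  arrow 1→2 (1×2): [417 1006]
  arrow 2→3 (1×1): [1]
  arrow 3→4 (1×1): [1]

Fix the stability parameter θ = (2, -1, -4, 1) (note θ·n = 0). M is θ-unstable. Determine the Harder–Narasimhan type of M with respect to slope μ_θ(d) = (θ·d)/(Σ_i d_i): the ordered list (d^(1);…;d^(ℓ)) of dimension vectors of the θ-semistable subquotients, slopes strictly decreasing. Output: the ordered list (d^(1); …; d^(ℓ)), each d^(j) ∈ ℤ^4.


Via rank(M_{q-1}∘⋯∘M_p): M ≅ I[1,1], I[1,4].
μ_θ-semistable layers: μ^(1)=2; μ^(2)=1; μ^(3)=-1

((1, 0, 0, 0); (0, 0, 0, 1); (1, 1, 1, 0))


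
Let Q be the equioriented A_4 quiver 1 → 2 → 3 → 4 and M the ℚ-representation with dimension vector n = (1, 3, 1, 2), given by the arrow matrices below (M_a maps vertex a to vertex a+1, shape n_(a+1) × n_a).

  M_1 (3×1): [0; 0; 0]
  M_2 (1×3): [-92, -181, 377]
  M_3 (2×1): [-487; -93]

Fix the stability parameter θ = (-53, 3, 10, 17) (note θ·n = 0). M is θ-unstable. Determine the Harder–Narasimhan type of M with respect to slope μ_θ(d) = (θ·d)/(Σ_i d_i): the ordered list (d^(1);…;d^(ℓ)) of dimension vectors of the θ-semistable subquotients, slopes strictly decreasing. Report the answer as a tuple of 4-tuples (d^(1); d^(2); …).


Barcode: M ≅ I[1,1], I[2,2]^2, I[2,4], I[4,4]. HN layers by μ_θ (4 steps, strictly decreasing):
  μ^(1)=17; μ^(2)=10; μ^(3)=3; μ^(4)=-53

((0, 0, 0, 2); (0, 0, 1, 0); (0, 3, 0, 0); (1, 0, 0, 0))


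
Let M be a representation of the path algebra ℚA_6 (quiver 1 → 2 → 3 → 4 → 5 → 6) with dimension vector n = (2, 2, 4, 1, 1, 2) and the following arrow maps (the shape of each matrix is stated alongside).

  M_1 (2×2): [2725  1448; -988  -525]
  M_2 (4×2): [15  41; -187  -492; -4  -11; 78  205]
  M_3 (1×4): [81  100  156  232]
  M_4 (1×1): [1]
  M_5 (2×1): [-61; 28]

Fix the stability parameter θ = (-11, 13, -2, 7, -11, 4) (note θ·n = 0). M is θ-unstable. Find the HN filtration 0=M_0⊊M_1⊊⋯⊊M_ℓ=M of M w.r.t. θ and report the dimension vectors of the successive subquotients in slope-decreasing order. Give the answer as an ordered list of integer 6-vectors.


Barcode: M ≅ I[1,3], I[1,6], I[3,3]^2, I[6,6]. HN layers by μ_θ (5 steps, strictly decreasing):
  μ^(1)=11/2; μ^(2)=4; μ^(3)=7/4; μ^(4)=-2; μ^(5)=-11

((0, 1, 1, 0, 0, 0); (0, 0, 0, 0, 0, 2); (0, 1, 1, 1, 1, 0); (0, 0, 2, 0, 0, 0); (2, 0, 0, 0, 0, 0))


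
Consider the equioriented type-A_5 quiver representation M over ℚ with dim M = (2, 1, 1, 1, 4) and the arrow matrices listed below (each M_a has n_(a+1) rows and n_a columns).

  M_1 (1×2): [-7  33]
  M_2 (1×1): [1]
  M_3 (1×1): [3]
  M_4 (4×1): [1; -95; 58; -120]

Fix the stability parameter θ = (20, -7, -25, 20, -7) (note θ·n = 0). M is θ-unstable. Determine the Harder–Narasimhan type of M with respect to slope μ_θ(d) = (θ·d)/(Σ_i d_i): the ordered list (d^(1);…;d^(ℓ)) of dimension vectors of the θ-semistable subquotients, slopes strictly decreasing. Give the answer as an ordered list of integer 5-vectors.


Barcode: M ≅ I[1,1], I[1,5], I[5,5]^3. HN layers by μ_θ (4 steps, strictly decreasing):
  μ^(1)=20; μ^(2)=13/2; μ^(3)=-4; μ^(4)=-7

((1, 0, 0, 0, 0); (0, 0, 0, 1, 1); (1, 1, 1, 0, 0); (0, 0, 0, 0, 3))


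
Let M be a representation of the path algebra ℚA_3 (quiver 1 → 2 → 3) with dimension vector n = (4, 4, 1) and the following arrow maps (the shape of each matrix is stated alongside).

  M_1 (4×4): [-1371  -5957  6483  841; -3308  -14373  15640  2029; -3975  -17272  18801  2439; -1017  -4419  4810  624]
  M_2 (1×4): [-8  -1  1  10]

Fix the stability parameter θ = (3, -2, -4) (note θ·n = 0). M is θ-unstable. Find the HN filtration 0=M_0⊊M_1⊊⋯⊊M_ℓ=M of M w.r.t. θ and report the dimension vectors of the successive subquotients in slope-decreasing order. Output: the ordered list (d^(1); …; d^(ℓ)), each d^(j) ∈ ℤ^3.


Barcode: M ≅ I[1,2]^3, I[1,3]. HN layers by μ_θ (2 steps, strictly decreasing):
  μ^(1)=1/2; μ^(2)=-1

((3, 3, 0); (1, 1, 1))


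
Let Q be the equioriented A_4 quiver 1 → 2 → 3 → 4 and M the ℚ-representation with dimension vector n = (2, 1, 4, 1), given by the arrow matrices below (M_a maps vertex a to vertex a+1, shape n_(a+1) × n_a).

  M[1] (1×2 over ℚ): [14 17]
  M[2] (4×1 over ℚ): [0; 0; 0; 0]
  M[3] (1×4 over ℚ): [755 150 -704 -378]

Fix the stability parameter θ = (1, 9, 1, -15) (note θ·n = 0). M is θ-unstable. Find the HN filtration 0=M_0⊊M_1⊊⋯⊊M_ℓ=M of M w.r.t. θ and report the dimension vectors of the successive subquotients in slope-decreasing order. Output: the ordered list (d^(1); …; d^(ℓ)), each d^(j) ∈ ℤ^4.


Via rank(M_{q-1}∘⋯∘M_p): M ≅ I[1,1], I[1,2], I[3,3]^3, I[3,4].
μ_θ-semistable layers: μ^(1)=9; μ^(2)=1; μ^(3)=-7

((0, 1, 0, 0); (2, 0, 3, 0); (0, 0, 1, 1))


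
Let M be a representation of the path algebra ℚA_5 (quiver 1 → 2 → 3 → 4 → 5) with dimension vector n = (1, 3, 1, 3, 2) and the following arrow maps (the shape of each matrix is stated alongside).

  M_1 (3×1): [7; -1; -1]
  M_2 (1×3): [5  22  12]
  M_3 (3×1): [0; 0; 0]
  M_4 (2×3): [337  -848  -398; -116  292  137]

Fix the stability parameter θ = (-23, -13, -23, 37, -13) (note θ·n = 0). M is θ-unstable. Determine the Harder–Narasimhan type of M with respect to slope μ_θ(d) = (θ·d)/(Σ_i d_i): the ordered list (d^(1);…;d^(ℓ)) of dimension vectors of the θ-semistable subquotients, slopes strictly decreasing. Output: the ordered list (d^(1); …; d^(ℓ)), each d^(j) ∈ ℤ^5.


Barcode: M ≅ I[1,3], I[2,2]^2, I[4,4], I[4,5]^2. HN layers by μ_θ (5 steps, strictly decreasing):
  μ^(1)=37; μ^(2)=12; μ^(3)=-13; μ^(4)=-18; μ^(5)=-23

((0, 0, 0, 1, 0); (0, 0, 0, 2, 2); (0, 2, 0, 0, 0); (0, 1, 1, 0, 0); (1, 0, 0, 0, 0))


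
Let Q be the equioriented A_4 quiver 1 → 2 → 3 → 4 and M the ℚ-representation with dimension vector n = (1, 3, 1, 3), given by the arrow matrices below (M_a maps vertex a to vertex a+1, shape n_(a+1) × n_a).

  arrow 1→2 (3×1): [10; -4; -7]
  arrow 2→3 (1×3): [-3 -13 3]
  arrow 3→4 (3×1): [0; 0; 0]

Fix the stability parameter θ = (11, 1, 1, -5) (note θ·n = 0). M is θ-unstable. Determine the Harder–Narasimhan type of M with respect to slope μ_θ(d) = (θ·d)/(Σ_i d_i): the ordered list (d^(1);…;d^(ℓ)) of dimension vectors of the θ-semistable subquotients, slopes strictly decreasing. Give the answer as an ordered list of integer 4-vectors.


Barcode: M ≅ I[1,3], I[2,2]^2, I[4,4]^3. HN layers by μ_θ (3 steps, strictly decreasing):
  μ^(1)=13/3; μ^(2)=1; μ^(3)=-5

((1, 1, 1, 0); (0, 2, 0, 0); (0, 0, 0, 3))


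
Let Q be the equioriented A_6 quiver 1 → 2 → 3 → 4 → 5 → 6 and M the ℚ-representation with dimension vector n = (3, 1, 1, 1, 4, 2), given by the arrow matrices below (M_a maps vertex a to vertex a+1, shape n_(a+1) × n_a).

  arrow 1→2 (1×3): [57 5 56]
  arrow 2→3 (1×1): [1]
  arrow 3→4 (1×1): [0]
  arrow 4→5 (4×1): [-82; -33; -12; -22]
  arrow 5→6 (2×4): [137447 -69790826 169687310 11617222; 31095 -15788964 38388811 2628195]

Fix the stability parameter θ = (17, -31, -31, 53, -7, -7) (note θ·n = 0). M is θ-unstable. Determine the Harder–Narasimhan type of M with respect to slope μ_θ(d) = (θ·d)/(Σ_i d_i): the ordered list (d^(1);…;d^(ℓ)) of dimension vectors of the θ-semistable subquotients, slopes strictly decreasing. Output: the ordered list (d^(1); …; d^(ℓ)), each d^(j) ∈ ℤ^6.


Interval decomposition of M: I[1,1]^2, I[1,3], I[4,5], I[5,5], I[5,6]^2.
HN type (ℓ=4): μ^(1)=23; μ^(2)=17; μ^(3)=-7; μ^(4)=-15

((0, 0, 0, 1, 1, 0); (2, 0, 0, 0, 0, 0); (0, 0, 0, 0, 3, 2); (1, 1, 1, 0, 0, 0))


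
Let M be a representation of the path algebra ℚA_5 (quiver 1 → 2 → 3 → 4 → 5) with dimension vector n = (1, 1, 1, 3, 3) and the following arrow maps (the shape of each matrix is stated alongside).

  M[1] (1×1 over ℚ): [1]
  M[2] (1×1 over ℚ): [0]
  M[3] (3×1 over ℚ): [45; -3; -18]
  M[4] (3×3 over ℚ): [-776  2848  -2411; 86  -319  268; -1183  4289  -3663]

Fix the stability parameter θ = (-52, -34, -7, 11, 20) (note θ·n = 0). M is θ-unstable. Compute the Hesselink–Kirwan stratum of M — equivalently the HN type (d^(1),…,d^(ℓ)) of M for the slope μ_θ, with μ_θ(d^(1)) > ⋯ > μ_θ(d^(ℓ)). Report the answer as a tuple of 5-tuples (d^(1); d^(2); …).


Barcode: M ≅ I[1,2], I[3,5], I[4,5]^2. HN layers by μ_θ (5 steps, strictly decreasing):
  μ^(1)=20; μ^(2)=11; μ^(3)=-7; μ^(4)=-34; μ^(5)=-52

((0, 0, 0, 0, 3); (0, 0, 0, 3, 0); (0, 0, 1, 0, 0); (0, 1, 0, 0, 0); (1, 0, 0, 0, 0))


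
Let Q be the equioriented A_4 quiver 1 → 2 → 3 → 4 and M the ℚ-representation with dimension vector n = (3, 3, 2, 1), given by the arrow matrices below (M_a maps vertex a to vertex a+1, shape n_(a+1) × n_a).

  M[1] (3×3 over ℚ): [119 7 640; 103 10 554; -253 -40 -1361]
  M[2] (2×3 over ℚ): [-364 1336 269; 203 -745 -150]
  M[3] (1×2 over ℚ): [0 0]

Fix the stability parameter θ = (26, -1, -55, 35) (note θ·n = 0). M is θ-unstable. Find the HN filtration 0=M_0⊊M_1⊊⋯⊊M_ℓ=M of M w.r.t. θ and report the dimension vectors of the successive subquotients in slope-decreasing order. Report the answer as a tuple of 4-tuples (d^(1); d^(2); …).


Via rank(M_{q-1}∘⋯∘M_p): M ≅ I[1,2], I[1,3]^2, I[4,4].
μ_θ-semistable layers: μ^(1)=35; μ^(2)=25/2; μ^(3)=-10

((0, 0, 0, 1); (1, 1, 0, 0); (2, 2, 2, 0))


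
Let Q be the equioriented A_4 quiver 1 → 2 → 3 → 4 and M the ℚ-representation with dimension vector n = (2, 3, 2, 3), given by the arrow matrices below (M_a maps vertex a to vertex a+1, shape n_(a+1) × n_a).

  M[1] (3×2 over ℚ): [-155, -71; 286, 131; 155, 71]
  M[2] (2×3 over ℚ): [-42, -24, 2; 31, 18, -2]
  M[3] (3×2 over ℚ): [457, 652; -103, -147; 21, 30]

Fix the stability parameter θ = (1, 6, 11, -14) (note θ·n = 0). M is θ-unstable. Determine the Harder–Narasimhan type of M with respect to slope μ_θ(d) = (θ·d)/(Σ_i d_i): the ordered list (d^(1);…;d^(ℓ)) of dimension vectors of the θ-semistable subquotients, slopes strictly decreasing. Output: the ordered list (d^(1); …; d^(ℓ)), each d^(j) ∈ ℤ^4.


Barcode: M ≅ I[1,2], I[1,4], I[2,4], I[4,4]. HN layers by μ_θ (3 steps, strictly decreasing):
  μ^(1)=6; μ^(2)=1; μ^(3)=-14

((0, 1, 0, 0); (2, 2, 2, 2); (0, 0, 0, 1))


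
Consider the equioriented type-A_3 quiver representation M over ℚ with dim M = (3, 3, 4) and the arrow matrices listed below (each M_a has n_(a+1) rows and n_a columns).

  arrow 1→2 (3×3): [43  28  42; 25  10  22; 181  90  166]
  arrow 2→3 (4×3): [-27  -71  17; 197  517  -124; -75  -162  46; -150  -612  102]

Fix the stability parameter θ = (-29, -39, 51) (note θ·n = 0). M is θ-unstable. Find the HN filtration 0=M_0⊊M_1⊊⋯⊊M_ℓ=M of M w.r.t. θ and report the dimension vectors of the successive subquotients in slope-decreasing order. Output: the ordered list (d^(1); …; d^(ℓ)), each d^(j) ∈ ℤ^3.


Interval decomposition of M: I[1,3]^3, I[3,3].
HN type (ℓ=2): μ^(1)=51; μ^(2)=-34

((0, 0, 4); (3, 3, 0))


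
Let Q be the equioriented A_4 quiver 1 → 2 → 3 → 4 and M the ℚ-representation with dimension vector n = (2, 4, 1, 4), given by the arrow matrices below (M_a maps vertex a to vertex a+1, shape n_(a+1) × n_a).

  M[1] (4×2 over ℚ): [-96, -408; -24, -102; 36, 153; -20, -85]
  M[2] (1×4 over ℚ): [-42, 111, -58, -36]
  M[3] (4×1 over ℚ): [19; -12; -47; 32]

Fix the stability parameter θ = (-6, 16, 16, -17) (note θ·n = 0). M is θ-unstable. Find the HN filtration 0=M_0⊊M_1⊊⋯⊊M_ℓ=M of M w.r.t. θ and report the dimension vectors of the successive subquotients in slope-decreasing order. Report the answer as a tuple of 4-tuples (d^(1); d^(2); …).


Interval decomposition of M: I[1,1], I[1,2], I[2,2]^2, I[2,4], I[4,4]^3.
HN type (ℓ=4): μ^(1)=16; μ^(2)=5; μ^(3)=-6; μ^(4)=-17

((0, 3, 0, 0); (0, 1, 1, 1); (2, 0, 0, 0); (0, 0, 0, 3))


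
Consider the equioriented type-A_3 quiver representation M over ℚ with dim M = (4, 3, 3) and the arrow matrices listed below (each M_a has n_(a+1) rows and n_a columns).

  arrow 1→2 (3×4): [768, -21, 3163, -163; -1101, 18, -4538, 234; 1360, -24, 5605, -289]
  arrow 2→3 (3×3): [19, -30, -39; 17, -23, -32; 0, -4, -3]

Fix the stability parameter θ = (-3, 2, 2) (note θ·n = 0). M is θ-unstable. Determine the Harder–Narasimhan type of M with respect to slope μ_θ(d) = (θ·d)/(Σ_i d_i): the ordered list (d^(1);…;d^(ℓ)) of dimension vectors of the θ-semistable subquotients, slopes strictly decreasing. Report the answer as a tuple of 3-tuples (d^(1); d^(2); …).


Interval decomposition of M: I[1,1], I[1,3]^3.
HN type (ℓ=2): μ^(1)=2; μ^(2)=-3

((0, 3, 3); (4, 0, 0))


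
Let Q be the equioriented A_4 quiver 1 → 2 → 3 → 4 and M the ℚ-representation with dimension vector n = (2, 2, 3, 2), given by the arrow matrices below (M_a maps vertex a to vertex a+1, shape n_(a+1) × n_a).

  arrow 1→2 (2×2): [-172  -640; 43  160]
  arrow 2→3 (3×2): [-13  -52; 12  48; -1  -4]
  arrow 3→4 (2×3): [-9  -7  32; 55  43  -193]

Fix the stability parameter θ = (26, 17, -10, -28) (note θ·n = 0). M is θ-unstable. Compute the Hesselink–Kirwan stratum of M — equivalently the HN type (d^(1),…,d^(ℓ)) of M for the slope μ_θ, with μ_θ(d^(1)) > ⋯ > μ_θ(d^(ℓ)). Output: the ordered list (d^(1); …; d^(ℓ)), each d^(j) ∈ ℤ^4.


Interval decomposition of M: I[1,1], I[1,2], I[2,4], I[3,3], I[3,4].
HN type (ℓ=5): μ^(1)=26; μ^(2)=43/2; μ^(3)=-7; μ^(4)=-10; μ^(5)=-19

((1, 0, 0, 0); (1, 1, 0, 0); (0, 1, 1, 1); (0, 0, 1, 0); (0, 0, 1, 1))


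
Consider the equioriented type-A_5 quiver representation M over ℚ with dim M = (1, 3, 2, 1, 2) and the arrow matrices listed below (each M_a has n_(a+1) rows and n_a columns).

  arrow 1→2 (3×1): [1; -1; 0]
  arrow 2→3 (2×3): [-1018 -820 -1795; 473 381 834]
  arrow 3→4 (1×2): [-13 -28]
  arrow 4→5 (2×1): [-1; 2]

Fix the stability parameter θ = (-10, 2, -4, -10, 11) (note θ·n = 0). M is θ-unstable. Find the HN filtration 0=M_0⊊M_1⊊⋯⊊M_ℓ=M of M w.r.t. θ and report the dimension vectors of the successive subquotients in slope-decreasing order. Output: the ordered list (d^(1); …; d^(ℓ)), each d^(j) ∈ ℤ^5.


Interval decomposition of M: I[1,5], I[2,2], I[2,3], I[5,5].
HN type (ℓ=5): μ^(1)=11; μ^(2)=2; μ^(3)=-1; μ^(4)=-4; μ^(5)=-10

((0, 0, 0, 0, 2); (0, 1, 0, 0, 0); (0, 1, 1, 0, 0); (0, 1, 1, 1, 0); (1, 0, 0, 0, 0))


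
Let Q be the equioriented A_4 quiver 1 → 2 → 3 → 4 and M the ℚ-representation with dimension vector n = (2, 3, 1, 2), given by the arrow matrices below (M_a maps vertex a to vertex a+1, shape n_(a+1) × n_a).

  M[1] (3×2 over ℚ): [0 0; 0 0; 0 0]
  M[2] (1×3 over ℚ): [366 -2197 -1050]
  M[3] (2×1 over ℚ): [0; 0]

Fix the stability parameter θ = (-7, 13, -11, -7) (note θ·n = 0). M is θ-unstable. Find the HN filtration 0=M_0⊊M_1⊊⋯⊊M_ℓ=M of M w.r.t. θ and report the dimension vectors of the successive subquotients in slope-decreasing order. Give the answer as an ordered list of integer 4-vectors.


Interval decomposition of M: I[1,1]^2, I[2,2]^2, I[2,3], I[4,4]^2.
HN type (ℓ=3): μ^(1)=13; μ^(2)=1; μ^(3)=-7

((0, 2, 0, 0); (0, 1, 1, 0); (2, 0, 0, 2))


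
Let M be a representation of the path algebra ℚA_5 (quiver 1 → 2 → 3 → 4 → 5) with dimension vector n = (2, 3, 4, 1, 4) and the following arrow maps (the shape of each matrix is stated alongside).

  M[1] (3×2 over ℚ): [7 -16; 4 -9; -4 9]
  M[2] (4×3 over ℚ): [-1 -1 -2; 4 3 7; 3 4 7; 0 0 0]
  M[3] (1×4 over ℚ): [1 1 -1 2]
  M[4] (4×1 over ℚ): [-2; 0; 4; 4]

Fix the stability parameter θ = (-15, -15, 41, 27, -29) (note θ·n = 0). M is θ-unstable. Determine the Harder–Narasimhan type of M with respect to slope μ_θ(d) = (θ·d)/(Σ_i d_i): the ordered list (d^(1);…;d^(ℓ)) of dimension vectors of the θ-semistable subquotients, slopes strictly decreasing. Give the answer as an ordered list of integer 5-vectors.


Barcode: M ≅ I[1,2], I[1,3], I[2,5], I[3,3]^2, I[5,5]^3. HN layers by μ_θ (4 steps, strictly decreasing):
  μ^(1)=41; μ^(2)=13; μ^(3)=-15; μ^(4)=-29

((0, 0, 3, 0, 0); (0, 0, 1, 1, 1); (2, 3, 0, 0, 0); (0, 0, 0, 0, 3))


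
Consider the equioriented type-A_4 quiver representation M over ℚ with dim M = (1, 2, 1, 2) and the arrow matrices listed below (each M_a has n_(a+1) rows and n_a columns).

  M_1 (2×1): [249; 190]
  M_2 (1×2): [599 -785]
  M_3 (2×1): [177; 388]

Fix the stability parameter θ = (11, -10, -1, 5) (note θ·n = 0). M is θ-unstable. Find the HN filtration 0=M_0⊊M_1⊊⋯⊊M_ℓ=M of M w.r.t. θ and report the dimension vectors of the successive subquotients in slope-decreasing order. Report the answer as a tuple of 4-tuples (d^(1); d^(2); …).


Via rank(M_{q-1}∘⋯∘M_p): M ≅ I[1,4], I[2,2], I[4,4].
μ_θ-semistable layers: μ^(1)=5; μ^(2)=0; μ^(3)=-10

((0, 0, 0, 2); (1, 1, 1, 0); (0, 1, 0, 0))


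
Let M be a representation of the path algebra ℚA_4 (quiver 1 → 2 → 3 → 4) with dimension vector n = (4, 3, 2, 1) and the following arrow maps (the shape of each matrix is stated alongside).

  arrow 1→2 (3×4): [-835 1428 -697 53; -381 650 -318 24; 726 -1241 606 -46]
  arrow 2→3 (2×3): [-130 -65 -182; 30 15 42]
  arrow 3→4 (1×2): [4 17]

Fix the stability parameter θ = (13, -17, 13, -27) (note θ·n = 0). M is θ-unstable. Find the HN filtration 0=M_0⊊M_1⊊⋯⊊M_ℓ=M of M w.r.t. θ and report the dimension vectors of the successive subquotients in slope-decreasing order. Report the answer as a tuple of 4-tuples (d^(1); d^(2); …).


Via rank(M_{q-1}∘⋯∘M_p): M ≅ I[1,1], I[1,2]^2, I[1,4], I[3,3].
μ_θ-semistable layers: μ^(1)=13; μ^(2)=-2; μ^(3)=-9/2

((1, 0, 1, 0); (2, 2, 0, 0); (1, 1, 1, 1))


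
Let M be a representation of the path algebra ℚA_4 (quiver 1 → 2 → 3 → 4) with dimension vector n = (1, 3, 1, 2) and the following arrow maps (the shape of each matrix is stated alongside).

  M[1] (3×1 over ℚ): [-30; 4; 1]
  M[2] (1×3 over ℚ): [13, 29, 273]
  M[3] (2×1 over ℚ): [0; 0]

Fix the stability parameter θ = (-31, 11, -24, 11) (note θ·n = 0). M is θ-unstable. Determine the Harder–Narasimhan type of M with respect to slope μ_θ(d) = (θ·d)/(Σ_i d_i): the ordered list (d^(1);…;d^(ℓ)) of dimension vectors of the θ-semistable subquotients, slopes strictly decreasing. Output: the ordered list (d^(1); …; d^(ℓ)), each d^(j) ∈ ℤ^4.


Barcode: M ≅ I[1,3], I[2,2]^2, I[4,4]^2. HN layers by μ_θ (3 steps, strictly decreasing):
  μ^(1)=11; μ^(2)=-13/2; μ^(3)=-31

((0, 2, 0, 2); (0, 1, 1, 0); (1, 0, 0, 0))


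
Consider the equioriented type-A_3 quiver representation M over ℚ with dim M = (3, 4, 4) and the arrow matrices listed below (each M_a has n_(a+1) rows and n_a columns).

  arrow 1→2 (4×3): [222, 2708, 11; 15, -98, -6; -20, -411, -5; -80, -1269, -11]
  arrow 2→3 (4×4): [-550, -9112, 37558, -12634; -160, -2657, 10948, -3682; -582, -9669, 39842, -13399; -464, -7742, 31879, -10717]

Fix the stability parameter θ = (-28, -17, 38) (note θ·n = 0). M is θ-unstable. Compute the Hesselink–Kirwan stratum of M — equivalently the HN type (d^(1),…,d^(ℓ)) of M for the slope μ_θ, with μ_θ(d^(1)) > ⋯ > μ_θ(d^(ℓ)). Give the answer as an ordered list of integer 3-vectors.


Via rank(M_{q-1}∘⋯∘M_p): M ≅ I[1,3]^3, I[2,3].
μ_θ-semistable layers: μ^(1)=38; μ^(2)=-17; μ^(3)=-28

((0, 0, 4); (0, 4, 0); (3, 0, 0))


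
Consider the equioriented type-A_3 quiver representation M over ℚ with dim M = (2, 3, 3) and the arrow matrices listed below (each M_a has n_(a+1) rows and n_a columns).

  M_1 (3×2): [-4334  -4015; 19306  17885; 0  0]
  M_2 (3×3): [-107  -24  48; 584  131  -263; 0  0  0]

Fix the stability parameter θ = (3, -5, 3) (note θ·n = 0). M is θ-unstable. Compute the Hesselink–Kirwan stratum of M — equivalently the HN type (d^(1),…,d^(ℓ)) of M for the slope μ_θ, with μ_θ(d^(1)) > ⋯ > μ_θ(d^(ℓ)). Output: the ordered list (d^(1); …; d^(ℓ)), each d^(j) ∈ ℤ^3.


Barcode: M ≅ I[1,1], I[1,3], I[2,2], I[2,3], I[3,3]. HN layers by μ_θ (3 steps, strictly decreasing):
  μ^(1)=3; μ^(2)=-1; μ^(3)=-5

((1, 0, 3); (1, 1, 0); (0, 2, 0))


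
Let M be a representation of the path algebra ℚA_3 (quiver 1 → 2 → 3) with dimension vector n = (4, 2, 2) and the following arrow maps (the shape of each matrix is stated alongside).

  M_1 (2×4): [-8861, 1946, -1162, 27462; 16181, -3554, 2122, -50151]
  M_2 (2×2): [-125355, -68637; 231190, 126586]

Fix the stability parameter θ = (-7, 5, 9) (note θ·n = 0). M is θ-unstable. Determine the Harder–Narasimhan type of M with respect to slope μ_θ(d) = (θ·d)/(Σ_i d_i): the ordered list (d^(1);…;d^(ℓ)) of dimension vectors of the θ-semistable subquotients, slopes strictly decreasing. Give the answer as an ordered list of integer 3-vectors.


Interval decomposition of M: I[1,1]^2, I[1,2], I[1,3], I[3,3].
HN type (ℓ=3): μ^(1)=9; μ^(2)=5; μ^(3)=-7

((0, 0, 2); (0, 2, 0); (4, 0, 0))


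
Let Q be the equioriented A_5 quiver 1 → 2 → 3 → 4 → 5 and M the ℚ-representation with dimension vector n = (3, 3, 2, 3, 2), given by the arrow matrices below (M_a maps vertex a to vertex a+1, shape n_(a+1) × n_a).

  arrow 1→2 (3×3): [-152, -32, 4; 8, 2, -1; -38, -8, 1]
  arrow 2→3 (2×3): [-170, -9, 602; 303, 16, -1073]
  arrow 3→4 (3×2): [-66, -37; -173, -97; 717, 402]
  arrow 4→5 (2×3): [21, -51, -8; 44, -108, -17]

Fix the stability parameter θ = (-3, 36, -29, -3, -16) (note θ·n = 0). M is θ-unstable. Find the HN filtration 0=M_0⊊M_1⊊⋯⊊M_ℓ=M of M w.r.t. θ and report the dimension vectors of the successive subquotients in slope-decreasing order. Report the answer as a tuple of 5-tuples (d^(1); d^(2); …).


Via rank(M_{q-1}∘⋯∘M_p): M ≅ I[1,1], I[1,4], I[1,5], I[2,2], I[4,5].
μ_θ-semistable layers: μ^(1)=36; μ^(2)=4/3; μ^(3)=-3; μ^(4)=-19/2

((0, 1, 0, 0, 0); (0, 1, 1, 1, 0); (3, 1, 1, 1, 1); (0, 0, 0, 1, 1))


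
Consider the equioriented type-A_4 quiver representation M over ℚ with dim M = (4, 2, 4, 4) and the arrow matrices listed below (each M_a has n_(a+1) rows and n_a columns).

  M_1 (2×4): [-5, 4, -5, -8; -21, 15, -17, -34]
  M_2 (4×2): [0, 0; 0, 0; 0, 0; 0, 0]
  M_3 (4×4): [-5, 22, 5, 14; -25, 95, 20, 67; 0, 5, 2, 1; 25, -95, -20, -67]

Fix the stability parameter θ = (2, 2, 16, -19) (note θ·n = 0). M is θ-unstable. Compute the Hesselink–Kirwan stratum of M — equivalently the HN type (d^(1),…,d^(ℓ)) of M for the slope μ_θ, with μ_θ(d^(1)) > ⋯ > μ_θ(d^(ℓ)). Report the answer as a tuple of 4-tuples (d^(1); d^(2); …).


Barcode: M ≅ I[1,1]^2, I[1,2]^2, I[3,3], I[3,4]^3, I[4,4]. HN layers by μ_θ (4 steps, strictly decreasing):
  μ^(1)=16; μ^(2)=2; μ^(3)=-3/2; μ^(4)=-19

((0, 0, 1, 0); (4, 2, 0, 0); (0, 0, 3, 3); (0, 0, 0, 1))


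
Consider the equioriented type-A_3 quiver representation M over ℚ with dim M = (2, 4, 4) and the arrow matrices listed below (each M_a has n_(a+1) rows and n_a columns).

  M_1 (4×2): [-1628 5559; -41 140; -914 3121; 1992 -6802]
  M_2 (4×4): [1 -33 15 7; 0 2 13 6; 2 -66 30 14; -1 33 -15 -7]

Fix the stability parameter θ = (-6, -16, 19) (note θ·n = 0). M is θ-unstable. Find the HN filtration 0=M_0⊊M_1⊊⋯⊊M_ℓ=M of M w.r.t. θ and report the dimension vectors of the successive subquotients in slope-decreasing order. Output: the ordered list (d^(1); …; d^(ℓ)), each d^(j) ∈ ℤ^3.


Via rank(M_{q-1}∘⋯∘M_p): M ≅ I[1,3]^2, I[2,2]^2, I[3,3]^2.
μ_θ-semistable layers: μ^(1)=19; μ^(2)=-11; μ^(3)=-16

((0, 0, 4); (2, 2, 0); (0, 2, 0))


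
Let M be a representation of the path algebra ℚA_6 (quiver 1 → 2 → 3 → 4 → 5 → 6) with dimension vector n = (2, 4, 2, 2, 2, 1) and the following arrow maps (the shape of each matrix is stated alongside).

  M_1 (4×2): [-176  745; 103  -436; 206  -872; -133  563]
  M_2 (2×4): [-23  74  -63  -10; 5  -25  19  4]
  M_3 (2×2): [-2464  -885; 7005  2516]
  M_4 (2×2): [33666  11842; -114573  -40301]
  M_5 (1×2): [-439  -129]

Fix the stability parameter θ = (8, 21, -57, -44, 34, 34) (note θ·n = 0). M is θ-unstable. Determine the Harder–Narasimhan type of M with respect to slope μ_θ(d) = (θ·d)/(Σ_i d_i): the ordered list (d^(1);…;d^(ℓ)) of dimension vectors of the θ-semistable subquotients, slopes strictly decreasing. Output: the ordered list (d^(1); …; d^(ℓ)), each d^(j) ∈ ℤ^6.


Interval decomposition of M: I[1,4], I[1,6], I[2,2]^2, I[5,5].
HN type (ℓ=3): μ^(1)=34; μ^(2)=21; μ^(3)=-18

((0, 0, 0, 0, 2, 1); (0, 2, 0, 0, 0, 0); (2, 2, 2, 2, 0, 0))


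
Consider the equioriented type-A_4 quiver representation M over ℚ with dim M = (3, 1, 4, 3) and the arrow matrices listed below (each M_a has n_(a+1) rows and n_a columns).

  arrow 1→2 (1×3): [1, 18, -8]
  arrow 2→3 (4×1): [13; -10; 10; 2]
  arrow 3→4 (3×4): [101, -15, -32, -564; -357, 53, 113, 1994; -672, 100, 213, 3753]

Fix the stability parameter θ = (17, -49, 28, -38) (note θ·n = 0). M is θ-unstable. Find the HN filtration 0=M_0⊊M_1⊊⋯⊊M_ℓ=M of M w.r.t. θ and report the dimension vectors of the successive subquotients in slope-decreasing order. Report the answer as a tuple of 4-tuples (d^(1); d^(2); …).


Interval decomposition of M: I[1,1]^2, I[1,4], I[3,3], I[3,4]^2.
HN type (ℓ=4): μ^(1)=28; μ^(2)=17; μ^(3)=-5; μ^(4)=-16

((0, 0, 1, 0); (2, 0, 0, 0); (0, 0, 3, 3); (1, 1, 0, 0))


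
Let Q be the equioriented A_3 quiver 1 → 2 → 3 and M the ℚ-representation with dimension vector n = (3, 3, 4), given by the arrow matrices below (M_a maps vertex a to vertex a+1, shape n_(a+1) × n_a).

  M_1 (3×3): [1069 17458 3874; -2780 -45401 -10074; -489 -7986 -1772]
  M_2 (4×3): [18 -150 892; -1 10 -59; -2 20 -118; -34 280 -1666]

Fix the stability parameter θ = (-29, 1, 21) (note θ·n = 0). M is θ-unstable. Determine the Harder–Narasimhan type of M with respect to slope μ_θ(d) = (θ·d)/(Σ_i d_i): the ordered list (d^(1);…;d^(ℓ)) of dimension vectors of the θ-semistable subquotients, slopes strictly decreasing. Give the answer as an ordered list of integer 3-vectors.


Barcode: M ≅ I[1,2], I[1,3]^2, I[3,3]^2. HN layers by μ_θ (3 steps, strictly decreasing):
  μ^(1)=21; μ^(2)=1; μ^(3)=-29

((0, 0, 4); (0, 3, 0); (3, 0, 0))


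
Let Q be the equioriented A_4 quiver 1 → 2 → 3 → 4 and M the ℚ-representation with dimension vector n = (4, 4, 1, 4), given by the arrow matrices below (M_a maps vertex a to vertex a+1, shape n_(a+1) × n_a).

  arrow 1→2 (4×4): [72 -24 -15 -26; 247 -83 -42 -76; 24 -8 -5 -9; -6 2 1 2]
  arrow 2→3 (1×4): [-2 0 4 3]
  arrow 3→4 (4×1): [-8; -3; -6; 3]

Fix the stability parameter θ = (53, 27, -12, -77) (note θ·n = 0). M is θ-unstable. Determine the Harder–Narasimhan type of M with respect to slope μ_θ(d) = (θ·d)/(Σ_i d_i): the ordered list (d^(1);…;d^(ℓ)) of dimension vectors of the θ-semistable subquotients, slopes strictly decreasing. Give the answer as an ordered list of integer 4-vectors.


Via rank(M_{q-1}∘⋯∘M_p): M ≅ I[1,2]^3, I[1,4], I[4,4]^3.
μ_θ-semistable layers: μ^(1)=40; μ^(2)=-9/4; μ^(3)=-77

((3, 3, 0, 0); (1, 1, 1, 1); (0, 0, 0, 3))


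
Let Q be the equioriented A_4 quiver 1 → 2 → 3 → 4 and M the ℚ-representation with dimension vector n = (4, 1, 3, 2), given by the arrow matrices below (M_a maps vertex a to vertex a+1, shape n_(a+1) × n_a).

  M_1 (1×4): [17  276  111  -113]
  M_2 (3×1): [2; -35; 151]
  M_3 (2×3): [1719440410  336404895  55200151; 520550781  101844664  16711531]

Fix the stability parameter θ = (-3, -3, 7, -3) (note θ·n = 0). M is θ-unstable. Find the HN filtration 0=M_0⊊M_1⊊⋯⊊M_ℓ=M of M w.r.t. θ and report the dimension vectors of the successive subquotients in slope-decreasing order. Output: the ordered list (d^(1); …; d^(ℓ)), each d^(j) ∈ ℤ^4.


Interval decomposition of M: I[1,1]^3, I[1,4], I[3,3], I[3,4].
HN type (ℓ=3): μ^(1)=7; μ^(2)=2; μ^(3)=-3

((0, 0, 1, 0); (0, 0, 2, 2); (4, 1, 0, 0))


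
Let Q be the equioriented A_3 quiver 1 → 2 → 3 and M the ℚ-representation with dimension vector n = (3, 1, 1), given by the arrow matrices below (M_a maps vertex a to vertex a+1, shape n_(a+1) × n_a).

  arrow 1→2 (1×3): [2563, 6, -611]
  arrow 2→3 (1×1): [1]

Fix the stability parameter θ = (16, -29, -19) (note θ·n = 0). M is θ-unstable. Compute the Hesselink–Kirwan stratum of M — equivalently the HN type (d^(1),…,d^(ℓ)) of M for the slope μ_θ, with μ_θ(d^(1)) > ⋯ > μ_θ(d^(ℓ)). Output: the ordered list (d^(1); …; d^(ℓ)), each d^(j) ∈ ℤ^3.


Barcode: M ≅ I[1,1]^2, I[1,3]. HN layers by μ_θ (2 steps, strictly decreasing):
  μ^(1)=16; μ^(2)=-32/3

((2, 0, 0); (1, 1, 1))


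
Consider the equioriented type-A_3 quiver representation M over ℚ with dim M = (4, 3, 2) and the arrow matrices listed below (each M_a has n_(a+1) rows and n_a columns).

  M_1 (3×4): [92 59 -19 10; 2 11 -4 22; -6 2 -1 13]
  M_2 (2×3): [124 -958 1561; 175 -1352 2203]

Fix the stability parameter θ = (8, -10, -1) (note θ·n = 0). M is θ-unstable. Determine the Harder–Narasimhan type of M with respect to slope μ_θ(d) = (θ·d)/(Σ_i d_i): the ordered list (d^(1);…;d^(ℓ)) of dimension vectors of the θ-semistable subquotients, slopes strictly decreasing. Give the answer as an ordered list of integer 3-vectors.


Via rank(M_{q-1}∘⋯∘M_p): M ≅ I[1,1], I[1,2], I[1,3]^2.
μ_θ-semistable layers: μ^(1)=8; μ^(2)=-1

((1, 0, 0); (3, 3, 2))


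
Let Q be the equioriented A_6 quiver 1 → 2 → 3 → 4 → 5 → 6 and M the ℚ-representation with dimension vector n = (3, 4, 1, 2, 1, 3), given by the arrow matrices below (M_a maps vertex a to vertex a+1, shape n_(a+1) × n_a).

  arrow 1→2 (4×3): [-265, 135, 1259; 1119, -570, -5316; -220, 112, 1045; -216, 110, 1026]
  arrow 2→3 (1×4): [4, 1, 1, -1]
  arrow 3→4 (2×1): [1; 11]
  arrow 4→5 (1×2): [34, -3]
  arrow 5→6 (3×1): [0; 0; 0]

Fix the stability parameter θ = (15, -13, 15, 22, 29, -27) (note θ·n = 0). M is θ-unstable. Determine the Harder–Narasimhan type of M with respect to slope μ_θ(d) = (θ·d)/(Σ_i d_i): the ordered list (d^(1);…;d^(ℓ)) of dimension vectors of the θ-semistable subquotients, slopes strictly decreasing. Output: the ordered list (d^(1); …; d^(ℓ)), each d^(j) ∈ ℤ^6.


Interval decomposition of M: I[1,2]^2, I[1,5], I[2,2], I[4,4], I[6,6]^3.
HN type (ℓ=6): μ^(1)=29; μ^(2)=22; μ^(3)=15; μ^(4)=1; μ^(5)=-13; μ^(6)=-27

((0, 0, 0, 0, 1, 0); (0, 0, 0, 2, 0, 0); (0, 0, 1, 0, 0, 0); (3, 3, 0, 0, 0, 0); (0, 1, 0, 0, 0, 0); (0, 0, 0, 0, 0, 3))


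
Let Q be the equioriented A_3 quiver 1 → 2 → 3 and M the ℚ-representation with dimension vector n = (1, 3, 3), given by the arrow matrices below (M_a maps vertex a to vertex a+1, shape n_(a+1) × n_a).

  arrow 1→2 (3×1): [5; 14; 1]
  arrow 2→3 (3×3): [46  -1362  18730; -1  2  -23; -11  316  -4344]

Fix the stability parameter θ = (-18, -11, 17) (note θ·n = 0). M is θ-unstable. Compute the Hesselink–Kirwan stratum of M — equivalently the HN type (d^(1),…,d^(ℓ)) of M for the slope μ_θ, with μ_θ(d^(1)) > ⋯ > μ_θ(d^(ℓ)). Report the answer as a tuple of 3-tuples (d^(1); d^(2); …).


Interval decomposition of M: I[1,3], I[2,3]^2.
HN type (ℓ=3): μ^(1)=17; μ^(2)=-11; μ^(3)=-18

((0, 0, 3); (0, 3, 0); (1, 0, 0))


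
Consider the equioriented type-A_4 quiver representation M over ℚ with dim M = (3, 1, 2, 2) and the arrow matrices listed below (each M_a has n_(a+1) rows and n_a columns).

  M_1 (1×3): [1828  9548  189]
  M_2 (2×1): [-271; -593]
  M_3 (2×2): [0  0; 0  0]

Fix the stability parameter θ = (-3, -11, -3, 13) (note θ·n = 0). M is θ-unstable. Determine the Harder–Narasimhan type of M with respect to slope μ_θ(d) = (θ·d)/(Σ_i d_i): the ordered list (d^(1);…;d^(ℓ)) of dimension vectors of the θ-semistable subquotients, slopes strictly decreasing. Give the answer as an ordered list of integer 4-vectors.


Via rank(M_{q-1}∘⋯∘M_p): M ≅ I[1,1]^2, I[1,3], I[3,3], I[4,4]^2.
μ_θ-semistable layers: μ^(1)=13; μ^(2)=-3; μ^(3)=-7

((0, 0, 0, 2); (2, 0, 2, 0); (1, 1, 0, 0))


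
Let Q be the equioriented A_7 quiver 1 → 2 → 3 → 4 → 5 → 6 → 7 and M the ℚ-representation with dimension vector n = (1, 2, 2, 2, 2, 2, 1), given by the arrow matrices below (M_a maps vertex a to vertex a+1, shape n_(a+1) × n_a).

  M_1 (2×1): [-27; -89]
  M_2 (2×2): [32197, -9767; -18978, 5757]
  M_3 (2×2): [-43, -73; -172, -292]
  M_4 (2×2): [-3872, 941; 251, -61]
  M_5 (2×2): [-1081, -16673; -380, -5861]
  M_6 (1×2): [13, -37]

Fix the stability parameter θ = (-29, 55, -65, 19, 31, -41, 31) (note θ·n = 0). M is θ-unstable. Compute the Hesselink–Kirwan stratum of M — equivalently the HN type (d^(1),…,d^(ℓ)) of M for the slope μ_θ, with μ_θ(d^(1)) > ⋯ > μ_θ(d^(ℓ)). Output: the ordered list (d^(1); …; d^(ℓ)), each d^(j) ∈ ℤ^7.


Barcode: M ≅ I[1,6], I[2,3], I[4,7]. HN layers by μ_θ (4 steps, strictly decreasing):
  μ^(1)=31; μ^(2)=3; μ^(3)=-5; μ^(4)=-29

((0, 0, 0, 0, 0, 0, 1); (0, 0, 0, 2, 2, 2, 0); (0, 2, 2, 0, 0, 0, 0); (1, 0, 0, 0, 0, 0, 0))


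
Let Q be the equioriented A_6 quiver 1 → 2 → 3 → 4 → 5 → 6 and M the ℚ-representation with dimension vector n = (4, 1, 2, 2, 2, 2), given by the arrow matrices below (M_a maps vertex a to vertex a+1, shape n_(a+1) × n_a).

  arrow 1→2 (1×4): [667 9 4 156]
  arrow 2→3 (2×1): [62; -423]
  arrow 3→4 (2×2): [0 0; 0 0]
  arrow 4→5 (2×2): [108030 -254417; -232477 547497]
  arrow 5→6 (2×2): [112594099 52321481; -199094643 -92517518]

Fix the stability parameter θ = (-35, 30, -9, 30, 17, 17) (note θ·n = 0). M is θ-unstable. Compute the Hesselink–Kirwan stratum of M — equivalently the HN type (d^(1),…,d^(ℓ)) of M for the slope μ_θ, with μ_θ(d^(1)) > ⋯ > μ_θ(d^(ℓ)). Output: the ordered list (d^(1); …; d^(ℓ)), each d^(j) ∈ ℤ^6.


Barcode: M ≅ I[1,1]^3, I[1,3], I[3,3], I[4,6]^2. HN layers by μ_θ (4 steps, strictly decreasing):
  μ^(1)=64/3; μ^(2)=21/2; μ^(3)=-9; μ^(4)=-35

((0, 0, 0, 2, 2, 2); (0, 1, 1, 0, 0, 0); (0, 0, 1, 0, 0, 0); (4, 0, 0, 0, 0, 0))


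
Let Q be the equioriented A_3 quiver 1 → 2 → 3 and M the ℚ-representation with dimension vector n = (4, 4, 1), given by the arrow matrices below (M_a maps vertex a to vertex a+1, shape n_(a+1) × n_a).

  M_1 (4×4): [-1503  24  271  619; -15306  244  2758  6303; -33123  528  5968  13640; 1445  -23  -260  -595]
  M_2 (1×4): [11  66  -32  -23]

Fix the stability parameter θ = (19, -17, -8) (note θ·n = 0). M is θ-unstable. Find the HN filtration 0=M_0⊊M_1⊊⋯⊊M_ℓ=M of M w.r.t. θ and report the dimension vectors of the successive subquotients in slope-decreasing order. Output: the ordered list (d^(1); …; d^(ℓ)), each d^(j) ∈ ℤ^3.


Barcode: M ≅ I[1,2]^3, I[1,3]. HN layers by μ_θ (2 steps, strictly decreasing):
  μ^(1)=1; μ^(2)=-2

((3, 3, 0); (1, 1, 1))


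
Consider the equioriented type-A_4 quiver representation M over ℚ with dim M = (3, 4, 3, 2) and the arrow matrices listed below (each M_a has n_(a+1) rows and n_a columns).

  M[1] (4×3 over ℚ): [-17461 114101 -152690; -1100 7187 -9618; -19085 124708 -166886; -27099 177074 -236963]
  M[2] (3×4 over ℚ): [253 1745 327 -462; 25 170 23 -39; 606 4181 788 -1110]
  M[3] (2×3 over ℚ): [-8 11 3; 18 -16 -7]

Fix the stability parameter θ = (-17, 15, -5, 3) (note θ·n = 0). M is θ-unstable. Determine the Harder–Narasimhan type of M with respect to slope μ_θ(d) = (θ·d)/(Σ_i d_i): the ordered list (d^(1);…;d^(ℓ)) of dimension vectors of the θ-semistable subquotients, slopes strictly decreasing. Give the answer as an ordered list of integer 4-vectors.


Barcode: M ≅ I[1,3], I[1,4]^2, I[2,2]. HN layers by μ_θ (4 steps, strictly decreasing):
  μ^(1)=15; μ^(2)=5; μ^(3)=13/3; μ^(4)=-17

((0, 1, 0, 0); (0, 1, 1, 0); (0, 2, 2, 2); (3, 0, 0, 0))


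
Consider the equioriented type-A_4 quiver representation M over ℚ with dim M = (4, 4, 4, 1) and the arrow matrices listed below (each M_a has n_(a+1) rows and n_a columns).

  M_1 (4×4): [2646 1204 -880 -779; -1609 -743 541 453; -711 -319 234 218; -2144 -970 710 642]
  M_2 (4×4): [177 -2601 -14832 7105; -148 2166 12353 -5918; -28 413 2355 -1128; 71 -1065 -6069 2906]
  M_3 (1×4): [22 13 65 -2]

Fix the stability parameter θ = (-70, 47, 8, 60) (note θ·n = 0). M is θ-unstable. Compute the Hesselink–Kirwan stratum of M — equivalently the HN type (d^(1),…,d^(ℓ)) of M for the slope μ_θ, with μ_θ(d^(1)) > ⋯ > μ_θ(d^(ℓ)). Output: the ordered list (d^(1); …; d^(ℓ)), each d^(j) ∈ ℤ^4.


Via rank(M_{q-1}∘⋯∘M_p): M ≅ I[1,3]^3, I[1,4].
μ_θ-semistable layers: μ^(1)=60; μ^(2)=55/2; μ^(3)=-70

((0, 0, 0, 1); (0, 4, 4, 0); (4, 0, 0, 0))


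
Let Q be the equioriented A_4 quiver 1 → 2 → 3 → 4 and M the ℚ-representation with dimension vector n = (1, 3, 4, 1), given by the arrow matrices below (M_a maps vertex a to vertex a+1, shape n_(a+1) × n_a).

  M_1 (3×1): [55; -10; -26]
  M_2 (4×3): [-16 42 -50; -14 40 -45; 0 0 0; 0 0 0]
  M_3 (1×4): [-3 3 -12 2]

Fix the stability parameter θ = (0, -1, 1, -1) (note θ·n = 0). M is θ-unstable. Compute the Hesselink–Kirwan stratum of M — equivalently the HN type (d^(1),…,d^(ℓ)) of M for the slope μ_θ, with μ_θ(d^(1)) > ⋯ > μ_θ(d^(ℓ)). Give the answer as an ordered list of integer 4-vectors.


Interval decomposition of M: I[1,2], I[2,3], I[2,4], I[3,3]^2.
HN type (ℓ=4): μ^(1)=1; μ^(2)=0; μ^(3)=-1/2; μ^(4)=-1

((0, 0, 3, 0); (0, 0, 1, 1); (1, 1, 0, 0); (0, 2, 0, 0))
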